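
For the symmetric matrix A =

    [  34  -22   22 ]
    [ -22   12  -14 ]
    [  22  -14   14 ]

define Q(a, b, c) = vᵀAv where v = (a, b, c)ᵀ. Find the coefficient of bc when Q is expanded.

-28

The coefficient of bc is A[2,3] + A[3,2] = 2·(-14) = -28.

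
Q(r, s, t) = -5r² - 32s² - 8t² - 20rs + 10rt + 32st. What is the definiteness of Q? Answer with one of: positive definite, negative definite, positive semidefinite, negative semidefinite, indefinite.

Write A = [[-5, -10, 5], [-10, -32, 16], [5, 16, -8]].
Symmetric row and column elimination reduces A to a congruent diagonal form with pivots -5, -12, 0.
Counting signs: 2 negative, 1 zero.
Hence Q is negative semidefinite.

negative semidefinite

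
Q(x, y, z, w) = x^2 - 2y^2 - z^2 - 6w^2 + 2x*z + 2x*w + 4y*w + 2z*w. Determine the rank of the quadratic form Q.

4

The symmetric matrix is A = [[1, 0, 1, 1], [0, -2, 0, 2], [1, 0, -1, 1], [1, 2, 1, -6]].
Row-reducing A symmetrically gives the diagonal entries 1, -2, -2, -5.
That gives 1 positive, 3 negative pivots.
The rank is the number of nonzero pivots: 4.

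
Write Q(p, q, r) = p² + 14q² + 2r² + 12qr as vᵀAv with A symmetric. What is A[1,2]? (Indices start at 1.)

0

The coefficient of p·q in Q is 0. For a symmetric A this equals A[1,2] + A[2,1] = 2·A[1,2].
So A[1,2] = 0/2 = 0.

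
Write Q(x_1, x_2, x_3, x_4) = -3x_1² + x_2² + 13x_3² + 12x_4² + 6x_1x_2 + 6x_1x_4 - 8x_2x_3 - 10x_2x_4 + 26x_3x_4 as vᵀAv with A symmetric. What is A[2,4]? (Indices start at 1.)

-5

The coefficient of x_2·x_4 in Q is -10. For a symmetric A this equals A[2,4] + A[4,2] = 2·A[2,4].
So A[2,4] = -10/2 = -5.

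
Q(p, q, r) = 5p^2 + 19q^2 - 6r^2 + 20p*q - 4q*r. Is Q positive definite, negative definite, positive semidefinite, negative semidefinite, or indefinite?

indefinite

The associated matrix is A = [[5, 10, 0], [10, 19, -2], [0, -2, -6]].
Symmetric row and column elimination reduces A to a congruent diagonal form with pivots 5, -1, -2.
That gives 1 positive, 2 negative pivots.
Hence Q is indefinite.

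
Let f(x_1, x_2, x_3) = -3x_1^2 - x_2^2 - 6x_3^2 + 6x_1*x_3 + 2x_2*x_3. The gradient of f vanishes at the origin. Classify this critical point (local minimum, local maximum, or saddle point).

local maximum

The Hessian at the origin is H = [[-6, 0, 6], [0, -2, 2], [6, 2, -12]].
Row-reducing H symmetrically gives the diagonal entries -6, -2, -4.
That gives 3 negative pivots.
H is negative definite, so the origin is a strict local maximum.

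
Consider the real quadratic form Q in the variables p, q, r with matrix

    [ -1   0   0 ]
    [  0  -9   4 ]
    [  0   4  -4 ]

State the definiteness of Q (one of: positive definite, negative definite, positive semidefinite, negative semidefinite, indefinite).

Leading principal minors: Δ_1 = -1, Δ_2 = 9, Δ_3 = -20.
The signs alternate starting with Δ_1 < 0, so by Sylvester's criterion Q is negative definite.

negative definite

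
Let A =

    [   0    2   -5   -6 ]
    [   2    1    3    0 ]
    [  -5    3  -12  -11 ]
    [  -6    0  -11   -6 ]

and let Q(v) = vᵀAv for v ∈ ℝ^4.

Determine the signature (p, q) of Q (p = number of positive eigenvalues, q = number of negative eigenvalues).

By Sylvester's law of inertia any congruent diagonalization of A has 2 positive, 2 negative and 0 zero entries.

(2, 2)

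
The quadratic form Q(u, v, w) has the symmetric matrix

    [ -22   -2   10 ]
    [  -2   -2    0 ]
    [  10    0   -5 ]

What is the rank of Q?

Row-reducing A symmetrically gives the diagonal entries -22, -20/11, 0.
That gives 2 negative, 1 zero pivots.
The rank is the number of nonzero pivots: 2.

2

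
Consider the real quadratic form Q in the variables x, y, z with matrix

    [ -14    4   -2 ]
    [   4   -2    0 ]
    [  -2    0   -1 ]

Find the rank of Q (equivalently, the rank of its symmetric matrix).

3

Congruent diagonalization of A (simultaneous row and column reduction) yields pivots -14, -6/7, -1/3.
That gives 3 negative pivots.
The rank is the number of nonzero pivots: 3.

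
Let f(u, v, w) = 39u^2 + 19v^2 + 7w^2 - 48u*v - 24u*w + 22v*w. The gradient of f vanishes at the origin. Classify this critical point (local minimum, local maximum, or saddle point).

local minimum

The Hessian at the origin is H = [[78, -48, -24], [-48, 38, 22], [-24, 22, 14]].
Congruent diagonalization of H (simultaneous row and column reduction) yields pivots 78, 110/13, 24/55.
Counting signs: 3 positive.
H is positive definite, so the origin is a strict local minimum.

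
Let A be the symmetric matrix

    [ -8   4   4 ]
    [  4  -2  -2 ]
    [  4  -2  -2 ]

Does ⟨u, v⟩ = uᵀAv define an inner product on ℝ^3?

no

Symmetric row and column elimination reduces A to a congruent diagonal form with pivots -8, 0, 0.
So there are 1 negative, 2 zero pivots.
Hence Q is negative semidefinite.
⟨·,·⟩ is an inner product exactly when A is positive definite.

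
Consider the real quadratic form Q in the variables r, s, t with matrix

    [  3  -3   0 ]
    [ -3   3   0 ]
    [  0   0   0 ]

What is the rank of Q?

1

Applying the same elementary operations to the rows and columns of A produces a congruent diagonal matrix with entries 3, 0, 0.
That gives 1 positive, 2 zero pivots.
The rank is the number of nonzero pivots: 1.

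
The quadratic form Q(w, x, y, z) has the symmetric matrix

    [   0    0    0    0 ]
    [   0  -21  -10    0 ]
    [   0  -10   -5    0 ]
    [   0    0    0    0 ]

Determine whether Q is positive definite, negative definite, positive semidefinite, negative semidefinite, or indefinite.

negative semidefinite

Congruent diagonalization of A (simultaneous row and column reduction) yields pivots 0, -21, -5/21, 0.
Counting signs: 2 negative, 2 zero.
Hence Q is negative semidefinite.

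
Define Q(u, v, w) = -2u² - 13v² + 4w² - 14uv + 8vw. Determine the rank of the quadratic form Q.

3

Write A = [[-2, -7, 0], [-7, -13, 4], [0, 4, 4]].
Row-reducing A symmetrically gives the diagonal entries -2, 23/2, 60/23.
So there are 2 positive, 1 negative pivots.
The rank is the number of nonzero pivots: 3.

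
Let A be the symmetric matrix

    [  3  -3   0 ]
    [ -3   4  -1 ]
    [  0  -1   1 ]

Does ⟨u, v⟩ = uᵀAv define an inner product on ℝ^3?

no

Congruent diagonalization of A (simultaneous row and column reduction) yields pivots 3, 1, 0.
That gives 2 positive, 1 zero pivots.
Hence Q is positive semidefinite.
⟨·,·⟩ is an inner product exactly when A is positive definite.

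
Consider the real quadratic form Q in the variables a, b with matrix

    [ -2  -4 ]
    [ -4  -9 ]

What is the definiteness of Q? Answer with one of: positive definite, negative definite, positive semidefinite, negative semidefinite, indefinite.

negative definite

Symmetric row and column elimination reduces A to a congruent diagonal form with pivots -2, -1.
Counting signs: 2 negative.
Hence Q is negative definite.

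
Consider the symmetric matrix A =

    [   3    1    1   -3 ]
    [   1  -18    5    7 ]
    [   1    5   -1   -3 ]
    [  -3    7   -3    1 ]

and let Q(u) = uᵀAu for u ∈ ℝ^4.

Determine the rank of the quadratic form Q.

4

An LDLᵀ factorisation of A has diagonal entries 3, -55/3, -8/55, 3/2.
Counting signs: 2 positive, 2 negative.
The rank is the number of nonzero pivots: 4.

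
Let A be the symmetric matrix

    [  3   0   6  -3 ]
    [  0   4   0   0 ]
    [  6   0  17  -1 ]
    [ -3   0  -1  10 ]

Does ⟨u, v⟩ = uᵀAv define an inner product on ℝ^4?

Symmetric row and column elimination reduces A to a congruent diagonal form with pivots 3, 4, 5, 2.
So there are 4 positive pivots.
Hence Q is positive definite.
⟨·,·⟩ is an inner product exactly when A is positive definite.

yes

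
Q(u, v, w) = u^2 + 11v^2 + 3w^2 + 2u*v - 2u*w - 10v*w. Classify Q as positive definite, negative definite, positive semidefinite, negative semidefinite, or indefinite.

positive definite

The symmetric matrix of Q is A = [[1, 1, -1], [1, 11, -5], [-1, -5, 3]].
Leading principal minors: Δ_1 = 1, Δ_2 = 10, Δ_3 = 4.
All leading principal minors are positive, so by Sylvester's criterion Q is positive definite.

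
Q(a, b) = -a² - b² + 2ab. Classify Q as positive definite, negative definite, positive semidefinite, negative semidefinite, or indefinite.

negative semidefinite

The associated matrix is A = [[-1, 1], [1, -1]].
Applying the same elementary operations to the rows and columns of A produces a congruent diagonal matrix with entries -1, 0.
Counting signs: 1 negative, 1 zero.
Hence Q is negative semidefinite.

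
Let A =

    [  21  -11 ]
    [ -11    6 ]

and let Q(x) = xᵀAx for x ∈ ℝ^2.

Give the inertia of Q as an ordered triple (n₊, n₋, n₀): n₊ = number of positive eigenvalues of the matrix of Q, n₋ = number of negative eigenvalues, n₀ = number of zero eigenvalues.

(2, 0, 0)

Row-reducing A symmetrically gives the diagonal entries 21, 5/21.
That gives 2 positive pivots.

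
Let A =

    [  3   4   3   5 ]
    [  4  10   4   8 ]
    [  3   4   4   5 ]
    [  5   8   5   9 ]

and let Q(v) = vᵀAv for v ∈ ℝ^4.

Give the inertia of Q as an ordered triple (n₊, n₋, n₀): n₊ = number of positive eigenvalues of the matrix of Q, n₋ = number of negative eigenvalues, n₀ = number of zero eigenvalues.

An LDLᵀ factorisation of A has diagonal entries 3, 14/3, 1, 2/7.
That gives 4 positive pivots.

(4, 0, 0)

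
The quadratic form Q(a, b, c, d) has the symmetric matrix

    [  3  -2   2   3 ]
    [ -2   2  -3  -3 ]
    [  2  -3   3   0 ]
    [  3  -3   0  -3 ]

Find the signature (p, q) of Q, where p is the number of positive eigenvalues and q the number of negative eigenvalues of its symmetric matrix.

(3, 1)

Symmetric row and column elimination reduces A to a congruent diagonal form with pivots 3, 2/3, -5/2, 3/5.
Counting signs: 3 positive, 1 negative.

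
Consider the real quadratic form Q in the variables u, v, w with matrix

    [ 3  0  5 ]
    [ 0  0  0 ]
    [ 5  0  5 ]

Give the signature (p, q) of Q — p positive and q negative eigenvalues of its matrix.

(1, 1)

Applying the same elementary operations to the rows and columns of A produces a congruent diagonal matrix with entries 3, 0, -10/3.
Counting signs: 1 positive, 1 negative, 1 zero.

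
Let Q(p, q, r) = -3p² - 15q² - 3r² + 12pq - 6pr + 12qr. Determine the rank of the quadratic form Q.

The symmetric matrix is A = [[-3, 6, -3], [6, -15, 6], [-3, 6, -3]].
Applying the same elementary operations to the rows and columns of A produces a congruent diagonal matrix with entries -3, -3, 0.
So there are 2 negative, 1 zero pivots.
The rank is the number of nonzero pivots: 2.

2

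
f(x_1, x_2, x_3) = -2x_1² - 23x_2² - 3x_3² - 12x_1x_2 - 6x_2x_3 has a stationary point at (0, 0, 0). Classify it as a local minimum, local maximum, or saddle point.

The Hessian at the origin is H = [[-4, -12, 0], [-12, -46, -6], [0, -6, -6]].
Row-reducing H symmetrically gives the diagonal entries -4, -10, -12/5.
Counting signs: 3 negative.
H is negative definite, so the origin is a strict local maximum.

local maximum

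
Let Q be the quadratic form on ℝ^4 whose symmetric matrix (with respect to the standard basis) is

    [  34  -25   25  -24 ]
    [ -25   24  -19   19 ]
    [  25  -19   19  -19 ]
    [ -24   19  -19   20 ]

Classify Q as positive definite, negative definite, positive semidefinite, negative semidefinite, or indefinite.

Applying the same elementary operations to the rows and columns of A produces a congruent diagonal matrix with entries 34, 191/34, 105/191, 2/21.
Counting signs: 4 positive.
Hence Q is positive definite.

positive definite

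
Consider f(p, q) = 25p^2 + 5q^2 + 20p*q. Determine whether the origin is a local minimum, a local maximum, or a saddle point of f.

local minimum

The Hessian at the origin is H = [[50, 20], [20, 10]].
det H = 50·10 − (20)² = 100 > 0 and H[1,1] = 50 > 0, so H is positive definite.
Therefore the origin is a local minimum.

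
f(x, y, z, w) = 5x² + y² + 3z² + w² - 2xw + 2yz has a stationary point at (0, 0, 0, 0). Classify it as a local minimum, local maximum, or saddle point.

local minimum

The Hessian at the origin is H = [[10, 0, 0, -2], [0, 2, 2, 0], [0, 2, 6, 0], [-2, 0, 0, 2]].
Congruent diagonalization of H (simultaneous row and column reduction) yields pivots 10, 2, 4, 8/5.
So there are 4 positive pivots.
H is positive definite, so the origin is a strict local minimum.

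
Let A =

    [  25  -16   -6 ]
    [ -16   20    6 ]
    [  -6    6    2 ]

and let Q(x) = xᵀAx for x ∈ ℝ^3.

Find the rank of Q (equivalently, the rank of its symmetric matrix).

Applying the same elementary operations to the rows and columns of A produces a congruent diagonal matrix with entries 25, 244/25, 5/61.
So there are 3 positive pivots.
The rank is the number of nonzero pivots: 3.

3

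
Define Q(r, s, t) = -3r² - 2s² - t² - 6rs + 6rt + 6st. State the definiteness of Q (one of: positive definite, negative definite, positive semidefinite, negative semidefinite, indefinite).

indefinite

The associated matrix is A = [[-3, -3, 3], [-3, -2, 3], [3, 3, -1]].
Applying the same elementary operations to the rows and columns of A produces a congruent diagonal matrix with entries -3, 1, 2.
Counting signs: 2 positive, 1 negative.
Hence Q is indefinite.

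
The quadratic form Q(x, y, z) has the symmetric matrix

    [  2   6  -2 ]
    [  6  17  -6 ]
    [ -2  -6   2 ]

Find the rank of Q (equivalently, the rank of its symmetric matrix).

Symmetric row and column elimination reduces A to a congruent diagonal form with pivots 2, -1, 0.
Counting signs: 1 positive, 1 negative, 1 zero.
The rank is the number of nonzero pivots: 2.

2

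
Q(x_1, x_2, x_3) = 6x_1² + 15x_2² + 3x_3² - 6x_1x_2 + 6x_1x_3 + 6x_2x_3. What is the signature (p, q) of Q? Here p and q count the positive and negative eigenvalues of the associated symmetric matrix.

(2, 0)

Write A = [[6, -3, 3], [-3, 15, 3], [3, 3, 3]].
Symmetric row and column elimination reduces A to a congruent diagonal form with pivots 6, 27/2, 0.
That gives 2 positive, 1 zero pivots.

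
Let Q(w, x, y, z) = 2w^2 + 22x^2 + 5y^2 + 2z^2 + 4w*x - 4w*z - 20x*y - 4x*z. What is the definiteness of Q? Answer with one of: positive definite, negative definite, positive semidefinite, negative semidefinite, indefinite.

positive semidefinite

The symmetric matrix is A = [[2, 2, 0, -2], [2, 22, -10, -2], [0, -10, 5, 0], [-2, -2, 0, 2]].
Symmetric row and column elimination reduces A to a congruent diagonal form with pivots 2, 20, 0, 0.
Counting signs: 2 positive, 2 zero.
Hence Q is positive semidefinite.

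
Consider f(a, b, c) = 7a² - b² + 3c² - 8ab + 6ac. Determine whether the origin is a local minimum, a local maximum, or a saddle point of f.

saddle point

The Hessian at the origin is H = [[14, -8, 6], [-8, -2, 0], [6, 0, 6]].
Symmetric row and column elimination reduces H to a congruent diagonal form with pivots 14, -46/7, 120/23.
So there are 2 positive, 1 negative pivots.
H is indefinite, so the origin is a saddle point.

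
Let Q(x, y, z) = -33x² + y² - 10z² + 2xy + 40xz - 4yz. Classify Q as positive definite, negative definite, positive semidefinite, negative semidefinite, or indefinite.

Write A = [[-33, 1, 20], [1, 1, -2], [20, -2, -10]].
Symmetric row and column elimination reduces A to a congruent diagonal form with pivots -33, 34/33, 4/17.
That gives 2 positive, 1 negative pivots.
Hence Q is indefinite.

indefinite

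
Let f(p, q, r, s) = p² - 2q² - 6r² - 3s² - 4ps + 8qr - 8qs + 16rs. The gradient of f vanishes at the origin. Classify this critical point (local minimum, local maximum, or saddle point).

The Hessian at the origin is H = [[2, 0, 0, -4], [0, -4, 8, -8], [0, 8, -12, 16], [-4, -8, 16, -6]].
Applying the same elementary operations to the rows and columns of H produces a congruent diagonal matrix with entries 2, -4, 4, 2.
So there are 3 positive, 1 negative pivots.
H is indefinite, so the origin is a saddle point.

saddle point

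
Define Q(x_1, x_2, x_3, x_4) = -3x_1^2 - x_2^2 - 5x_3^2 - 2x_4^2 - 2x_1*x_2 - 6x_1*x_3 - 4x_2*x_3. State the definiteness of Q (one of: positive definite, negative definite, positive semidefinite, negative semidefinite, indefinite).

The associated matrix is A = [[-3, -1, -3, 0], [-1, -1, -2, 0], [-3, -2, -5, 0], [0, 0, 0, -2]].
An LDLᵀ factorisation of A has diagonal entries -3, -2/3, -1/2, -2.
Counting signs: 4 negative.
Hence Q is negative definite.

negative definite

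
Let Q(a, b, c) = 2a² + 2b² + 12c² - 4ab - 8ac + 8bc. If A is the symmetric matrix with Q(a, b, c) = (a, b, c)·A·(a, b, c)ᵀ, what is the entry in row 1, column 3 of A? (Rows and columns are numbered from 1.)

The coefficient of a·c in Q is -8. For a symmetric A this equals A[1,3] + A[3,1] = 2·A[1,3].
So A[1,3] = -8/2 = -4.

-4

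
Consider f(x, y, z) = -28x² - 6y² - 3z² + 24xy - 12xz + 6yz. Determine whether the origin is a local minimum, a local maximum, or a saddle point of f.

The Hessian at the origin is H = [[-56, 24, -12], [24, -12, 6], [-12, 6, -6]].
Row-reducing H symmetrically gives the diagonal entries -56, -12/7, -3.
So there are 3 negative pivots.
H is negative definite, so the origin is a strict local maximum.

local maximum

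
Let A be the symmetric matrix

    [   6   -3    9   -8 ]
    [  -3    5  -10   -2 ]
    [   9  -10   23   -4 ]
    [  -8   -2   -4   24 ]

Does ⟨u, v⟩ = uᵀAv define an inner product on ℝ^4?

An LDLᵀ factorisation of A has diagonal entries 6, 7/2, 6/7, 2/3.
So there are 4 positive pivots.
Hence Q is positive definite.
⟨·,·⟩ is an inner product exactly when A is positive definite.

yes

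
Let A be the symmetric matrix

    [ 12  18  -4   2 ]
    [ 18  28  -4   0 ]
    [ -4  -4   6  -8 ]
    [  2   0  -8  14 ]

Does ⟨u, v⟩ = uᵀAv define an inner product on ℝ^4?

Leading principal minors: Δ_1 = 12, Δ_2 = 12, Δ_3 = 8, Δ_4 = 16.
All leading principal minors are positive, so by Sylvester's criterion Q is positive definite.
⟨·,·⟩ is an inner product exactly when A is positive definite.

yes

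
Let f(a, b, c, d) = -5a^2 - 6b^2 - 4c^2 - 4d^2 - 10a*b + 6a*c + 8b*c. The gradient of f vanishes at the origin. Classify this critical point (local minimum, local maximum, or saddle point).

The Hessian at the origin is H = [[-10, -10, 6, 0], [-10, -12, 8, 0], [6, 8, -8, 0], [0, 0, 0, -8]].
Row-reducing H symmetrically gives the diagonal entries -10, -2, -12/5, -8.
Counting signs: 4 negative.
H is negative definite, so the origin is a strict local maximum.

local maximum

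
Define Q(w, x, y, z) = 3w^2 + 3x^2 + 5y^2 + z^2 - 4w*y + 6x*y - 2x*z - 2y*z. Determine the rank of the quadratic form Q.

4

The associated matrix is A = [[3, 0, -2, 0], [0, 3, 3, -1], [-2, 3, 5, -1], [0, -1, -1, 1]].
An LDLᵀ factorisation of A has diagonal entries 3, 3, 2/3, 2/3.
That gives 4 positive pivots.
The rank is the number of nonzero pivots: 4.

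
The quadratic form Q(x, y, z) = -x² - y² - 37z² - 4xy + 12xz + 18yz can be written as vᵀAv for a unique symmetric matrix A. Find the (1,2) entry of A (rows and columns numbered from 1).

The coefficient of x·y in Q is -4. For a symmetric A this equals A[1,2] + A[2,1] = 2·A[1,2].
So A[1,2] = -4/2 = -2.

-2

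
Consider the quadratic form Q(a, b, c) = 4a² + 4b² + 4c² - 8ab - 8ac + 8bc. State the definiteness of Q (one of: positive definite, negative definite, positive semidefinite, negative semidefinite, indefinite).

positive semidefinite

Write A = [[4, -4, -4], [-4, 4, 4], [-4, 4, 4]].
Symmetric row and column elimination reduces A to a congruent diagonal form with pivots 4, 0, 0.
That gives 1 positive, 2 zero pivots.
Hence Q is positive semidefinite.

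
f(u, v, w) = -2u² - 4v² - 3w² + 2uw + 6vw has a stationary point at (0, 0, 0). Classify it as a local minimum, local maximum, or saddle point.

local maximum

The Hessian at the origin is H = [[-4, 0, 2], [0, -8, 6], [2, 6, -6]].
Symmetric row and column elimination reduces H to a congruent diagonal form with pivots -4, -8, -1/2.
Counting signs: 3 negative.
H is negative definite, so the origin is a strict local maximum.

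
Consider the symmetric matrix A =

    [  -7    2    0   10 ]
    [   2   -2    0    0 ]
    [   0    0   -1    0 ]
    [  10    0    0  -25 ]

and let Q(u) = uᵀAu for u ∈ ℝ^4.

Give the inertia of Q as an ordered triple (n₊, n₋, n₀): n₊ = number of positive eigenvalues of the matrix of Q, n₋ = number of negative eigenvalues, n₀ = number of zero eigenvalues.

Applying the same elementary operations to the rows and columns of A produces a congruent diagonal matrix with entries -7, -10/7, -1, -5.
So there are 4 negative pivots.

(0, 4, 0)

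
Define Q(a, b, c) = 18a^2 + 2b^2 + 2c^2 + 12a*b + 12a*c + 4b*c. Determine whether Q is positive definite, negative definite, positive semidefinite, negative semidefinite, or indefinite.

Write A = [[18, 6, 6], [6, 2, 2], [6, 2, 2]].
Congruent diagonalization of A (simultaneous row and column reduction) yields pivots 18, 0, 0.
Counting signs: 1 positive, 2 zero.
Hence Q is positive semidefinite.

positive semidefinite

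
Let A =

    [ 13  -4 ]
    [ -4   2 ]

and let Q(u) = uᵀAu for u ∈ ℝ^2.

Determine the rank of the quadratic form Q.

2

Row-reducing A symmetrically gives the diagonal entries 13, 10/13.
So there are 2 positive pivots.
The rank is the number of nonzero pivots: 2.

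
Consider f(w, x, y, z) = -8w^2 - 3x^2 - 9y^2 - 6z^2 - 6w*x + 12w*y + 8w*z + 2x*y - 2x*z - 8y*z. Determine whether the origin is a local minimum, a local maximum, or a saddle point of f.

The Hessian at the origin is H = [[-16, -6, 12, 8], [-6, -6, 2, -2], [12, 2, -18, -8], [8, -2, -8, -12]].
Row-reducing H symmetrically gives the diagonal entries -16, -15/4, -22/3, -12/11.
So there are 4 negative pivots.
H is negative definite, so the origin is a strict local maximum.

local maximum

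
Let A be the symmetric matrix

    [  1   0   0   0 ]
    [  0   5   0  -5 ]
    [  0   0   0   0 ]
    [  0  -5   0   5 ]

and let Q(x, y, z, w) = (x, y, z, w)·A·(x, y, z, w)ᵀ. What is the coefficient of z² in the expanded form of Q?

0

The coefficient of z² is the diagonal entry A[3,3] = 0.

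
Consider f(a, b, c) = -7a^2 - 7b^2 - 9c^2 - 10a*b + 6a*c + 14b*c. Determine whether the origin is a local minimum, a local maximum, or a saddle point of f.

The Hessian at the origin is H = [[-14, -10, 6], [-10, -14, 14], [6, 14, -18]].
Row-reducing H symmetrically gives the diagonal entries -14, -48/7, -5/3.
That gives 3 negative pivots.
H is negative definite, so the origin is a strict local maximum.

local maximum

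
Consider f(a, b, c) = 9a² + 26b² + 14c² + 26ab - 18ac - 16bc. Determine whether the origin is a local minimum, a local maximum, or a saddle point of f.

The Hessian at the origin is H = [[18, 26, -18], [26, 52, -16], [-18, -16, 28]].
Row-reducing H symmetrically gives the diagonal entries 18, 130/9, 40/13.
That gives 3 positive pivots.
H is positive definite, so the origin is a strict local minimum.

local minimum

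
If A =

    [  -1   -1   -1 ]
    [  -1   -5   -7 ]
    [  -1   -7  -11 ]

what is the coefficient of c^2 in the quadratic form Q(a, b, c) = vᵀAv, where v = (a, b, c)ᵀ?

-11

The coefficient of c^2 is the diagonal entry A[3,3] = -11.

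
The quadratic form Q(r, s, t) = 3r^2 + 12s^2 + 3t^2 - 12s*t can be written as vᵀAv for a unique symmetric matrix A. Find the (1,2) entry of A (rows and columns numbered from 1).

0

The coefficient of r·s in Q is 0. For a symmetric A this equals A[1,2] + A[2,1] = 2·A[1,2].
So A[1,2] = 0/2 = 0.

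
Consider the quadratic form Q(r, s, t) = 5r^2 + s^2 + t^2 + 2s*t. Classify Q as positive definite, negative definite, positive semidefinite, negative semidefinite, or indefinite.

positive semidefinite

The symmetric matrix is A = [[5, 0, 0], [0, 1, 1], [0, 1, 1]].
Row-reducing A symmetrically gives the diagonal entries 5, 1, 0.
Counting signs: 2 positive, 1 zero.
Hence Q is positive semidefinite.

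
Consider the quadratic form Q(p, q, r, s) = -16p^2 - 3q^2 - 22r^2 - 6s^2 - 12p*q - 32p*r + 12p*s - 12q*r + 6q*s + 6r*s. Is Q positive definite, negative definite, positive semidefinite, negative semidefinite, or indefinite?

negative definite

The symmetric matrix of Q is A = [[-16, -6, -16, 6], [-6, -3, -6, 3], [-16, -6, -22, 3], [6, 3, 3, -6]].
Leading principal minors: Δ_1 = -16, Δ_2 = 12, Δ_3 = -72, Δ_4 = 108.
The signs alternate starting with Δ_1 < 0, so by Sylvester's criterion Q is negative definite.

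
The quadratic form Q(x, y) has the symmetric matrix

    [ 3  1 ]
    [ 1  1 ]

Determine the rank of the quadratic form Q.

Congruent diagonalization of A (simultaneous row and column reduction) yields pivots 3, 2/3.
That gives 2 positive pivots.
The rank is the number of nonzero pivots: 2.

2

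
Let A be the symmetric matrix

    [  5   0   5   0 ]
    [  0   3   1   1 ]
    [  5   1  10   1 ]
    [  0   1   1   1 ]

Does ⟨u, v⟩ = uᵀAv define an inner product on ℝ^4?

Leading principal minors: Δ_1 = 5, Δ_2 = 15, Δ_3 = 70, Δ_4 = 40.
All leading principal minors are positive, so by Sylvester's criterion Q is positive definite.
⟨·,·⟩ is an inner product exactly when A is positive definite.

yes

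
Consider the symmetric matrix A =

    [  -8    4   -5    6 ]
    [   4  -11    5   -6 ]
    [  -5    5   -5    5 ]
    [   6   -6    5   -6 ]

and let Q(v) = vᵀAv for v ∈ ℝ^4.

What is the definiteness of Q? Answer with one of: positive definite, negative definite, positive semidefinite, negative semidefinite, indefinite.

Applying the same elementary operations to the rows and columns of A produces a congruent diagonal matrix with entries -8, -9, -85/72, -6/17.
So there are 4 negative pivots.
Hence Q is negative definite.

negative definite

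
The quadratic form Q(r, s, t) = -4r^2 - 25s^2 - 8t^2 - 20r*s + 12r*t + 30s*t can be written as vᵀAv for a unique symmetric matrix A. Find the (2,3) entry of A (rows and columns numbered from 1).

The coefficient of s·t in Q is 30. For a symmetric A this equals A[2,3] + A[3,2] = 2·A[2,3].
So A[2,3] = 30/2 = 15.

15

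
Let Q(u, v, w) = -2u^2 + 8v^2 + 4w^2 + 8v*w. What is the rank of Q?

3

The associated matrix is A = [[-2, 0, 0], [0, 8, 4], [0, 4, 4]].
Row-reducing A symmetrically gives the diagonal entries -2, 8, 2.
So there are 2 positive, 1 negative pivots.
The rank is the number of nonzero pivots: 3.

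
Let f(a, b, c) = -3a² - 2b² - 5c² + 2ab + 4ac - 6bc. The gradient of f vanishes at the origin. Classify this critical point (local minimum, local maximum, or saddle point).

The Hessian at the origin is H = [[-6, 2, 4], [2, -4, -6], [4, -6, -10]].
Congruent diagonalization of H (simultaneous row and column reduction) yields pivots -6, -10/3, -4/5.
That gives 3 negative pivots.
H is negative definite, so the origin is a strict local maximum.

local maximum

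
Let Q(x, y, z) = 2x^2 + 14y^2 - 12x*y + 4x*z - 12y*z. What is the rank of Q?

3

The symmetric matrix is A = [[2, -6, 2], [-6, 14, -6], [2, -6, 0]].
Applying the same elementary operations to the rows and columns of A produces a congruent diagonal matrix with entries 2, -4, -2.
That gives 1 positive, 2 negative pivots.
The rank is the number of nonzero pivots: 3.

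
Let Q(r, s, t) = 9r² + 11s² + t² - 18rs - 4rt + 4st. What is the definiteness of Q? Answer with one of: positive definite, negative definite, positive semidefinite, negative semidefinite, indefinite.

positive definite

The associated matrix is A = [[9, -9, -2], [-9, 11, 2], [-2, 2, 1]].
Row-reducing A symmetrically gives the diagonal entries 9, 2, 5/9.
Counting signs: 3 positive.
Hence Q is positive definite.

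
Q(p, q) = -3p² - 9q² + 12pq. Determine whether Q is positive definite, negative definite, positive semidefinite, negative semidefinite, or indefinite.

The symmetric matrix of Q is [[-3, 6], [6, -9]].
For the 2×2 matrix [[-3, 6], [6, -9]]: det = -3·-9 − (6)² = -9, trace = -12.
det < 0 so the eigenvalues have opposite signs; the form is indefinite.

indefinite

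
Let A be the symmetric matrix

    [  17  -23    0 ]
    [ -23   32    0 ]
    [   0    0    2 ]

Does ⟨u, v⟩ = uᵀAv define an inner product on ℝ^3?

yes

Leading principal minors: Δ_1 = 17, Δ_2 = 15, Δ_3 = 30.
All leading principal minors are positive, so by Sylvester's criterion Q is positive definite.
⟨·,·⟩ is an inner product exactly when A is positive definite.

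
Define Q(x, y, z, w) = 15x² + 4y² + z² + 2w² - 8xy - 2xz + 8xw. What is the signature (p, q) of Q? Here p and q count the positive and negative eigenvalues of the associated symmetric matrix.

(4, 0)

The associated matrix is A = [[15, -4, -1, 4], [-4, 4, 0, 0], [-1, 0, 1, 0], [4, 0, 0, 2]].
An LDLᵀ factorisation of A has diagonal entries 15, 44/15, 10/11, 2/5.
So there are 4 positive pivots.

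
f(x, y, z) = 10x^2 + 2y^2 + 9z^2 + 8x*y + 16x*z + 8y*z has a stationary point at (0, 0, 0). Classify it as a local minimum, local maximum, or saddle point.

local minimum

The Hessian at the origin is H = [[20, 8, 16], [8, 4, 8], [16, 8, 18]].
Row-reducing H symmetrically gives the diagonal entries 20, 4/5, 2.
Counting signs: 3 positive.
H is positive definite, so the origin is a strict local minimum.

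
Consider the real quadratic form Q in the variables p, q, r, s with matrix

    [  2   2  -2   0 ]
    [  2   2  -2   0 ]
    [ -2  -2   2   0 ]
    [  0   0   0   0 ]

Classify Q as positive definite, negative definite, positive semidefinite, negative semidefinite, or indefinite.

positive semidefinite

Symmetric row and column elimination reduces A to a congruent diagonal form with pivots 2, 0, 0, 0.
Counting signs: 1 positive, 3 zero.
Hence Q is positive semidefinite.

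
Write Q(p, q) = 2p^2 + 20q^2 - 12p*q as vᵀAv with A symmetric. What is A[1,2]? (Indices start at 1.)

-6

The coefficient of p·q in Q is -12. For a symmetric A this equals A[1,2] + A[2,1] = 2·A[1,2].
So A[1,2] = -12/2 = -6.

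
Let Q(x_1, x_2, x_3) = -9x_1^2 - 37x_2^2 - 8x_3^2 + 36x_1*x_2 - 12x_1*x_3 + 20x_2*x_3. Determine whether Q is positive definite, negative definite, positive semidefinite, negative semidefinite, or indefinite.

The symmetric matrix is A = [[-9, 18, -6], [18, -37, 10], [-6, 10, -8]].
Symmetric row and column elimination reduces A to a congruent diagonal form with pivots -9, -1, 0.
That gives 2 negative, 1 zero pivots.
Hence Q is negative semidefinite.

negative semidefinite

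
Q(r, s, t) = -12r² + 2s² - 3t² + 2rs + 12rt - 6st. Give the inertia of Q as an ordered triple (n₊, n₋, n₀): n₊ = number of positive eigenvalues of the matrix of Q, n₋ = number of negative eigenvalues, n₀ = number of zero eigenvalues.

(1, 2, 0)

The associated matrix is A = [[-12, 1, 6], [1, 2, -3], [6, -3, -3]].
Congruent diagonalization of A (simultaneous row and column reduction) yields pivots -12, 25/12, -3.
Counting signs: 1 positive, 2 negative.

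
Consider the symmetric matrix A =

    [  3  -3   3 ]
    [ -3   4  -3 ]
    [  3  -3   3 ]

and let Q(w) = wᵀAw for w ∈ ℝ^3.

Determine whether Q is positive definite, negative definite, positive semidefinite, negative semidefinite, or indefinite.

positive semidefinite

Symmetric row and column elimination reduces A to a congruent diagonal form with pivots 3, 1, 0.
So there are 2 positive, 1 zero pivots.
Hence Q is positive semidefinite.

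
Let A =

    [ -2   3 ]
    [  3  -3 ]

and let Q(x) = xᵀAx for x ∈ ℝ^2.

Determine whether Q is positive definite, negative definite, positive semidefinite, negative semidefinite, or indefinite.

indefinite

For the 2×2 matrix [[-2, 3], [3, -3]]: det = -2·-3 − (3)² = -3, trace = -5.
det < 0 so the eigenvalues have opposite signs; the form is indefinite.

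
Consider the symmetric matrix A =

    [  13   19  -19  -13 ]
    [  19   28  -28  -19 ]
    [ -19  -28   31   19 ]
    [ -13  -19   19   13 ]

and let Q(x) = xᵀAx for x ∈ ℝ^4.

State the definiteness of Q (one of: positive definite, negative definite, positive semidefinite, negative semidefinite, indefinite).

positive semidefinite

Applying the same elementary operations to the rows and columns of A produces a congruent diagonal matrix with entries 13, 3/13, 3, 0.
So there are 3 positive, 1 zero pivots.
Hence Q is positive semidefinite.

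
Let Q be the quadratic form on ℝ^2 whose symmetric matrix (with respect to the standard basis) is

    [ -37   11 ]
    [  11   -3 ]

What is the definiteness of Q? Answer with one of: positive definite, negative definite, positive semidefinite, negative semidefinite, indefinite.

For the 2×2 matrix [[-37, 11], [11, -3]]: det = -37·-3 − (11)² = -10, trace = -40.
det < 0 so the eigenvalues have opposite signs; the form is indefinite.

indefinite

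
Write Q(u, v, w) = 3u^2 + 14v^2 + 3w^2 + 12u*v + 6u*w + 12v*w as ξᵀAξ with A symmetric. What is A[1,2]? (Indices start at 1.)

6

The coefficient of u·v in Q is 12. For a symmetric A this equals A[1,2] + A[2,1] = 2·A[1,2].
So A[1,2] = 12/2 = 6.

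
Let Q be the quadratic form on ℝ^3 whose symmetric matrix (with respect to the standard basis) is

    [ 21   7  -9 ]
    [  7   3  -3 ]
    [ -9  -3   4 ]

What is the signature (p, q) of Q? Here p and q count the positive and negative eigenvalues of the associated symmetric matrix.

Symmetric row and column elimination reduces A to a congruent diagonal form with pivots 21, 2/3, 1/7.
Counting signs: 3 positive.

(3, 0)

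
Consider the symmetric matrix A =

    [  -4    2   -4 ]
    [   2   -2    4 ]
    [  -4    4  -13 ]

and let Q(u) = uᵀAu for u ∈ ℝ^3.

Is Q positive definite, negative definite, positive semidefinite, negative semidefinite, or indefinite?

negative definite

Symmetric row and column elimination reduces A to a congruent diagonal form with pivots -4, -1, -5.
Counting signs: 3 negative.
Hence Q is negative definite.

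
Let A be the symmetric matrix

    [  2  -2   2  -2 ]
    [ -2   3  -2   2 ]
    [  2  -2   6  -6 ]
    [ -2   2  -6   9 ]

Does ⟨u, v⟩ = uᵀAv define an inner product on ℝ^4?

Leading principal minors: Δ_1 = 2, Δ_2 = 2, Δ_3 = 8, Δ_4 = 24.
All leading principal minors are positive, so by Sylvester's criterion Q is positive definite.
⟨·,·⟩ is an inner product exactly when A is positive definite.

yes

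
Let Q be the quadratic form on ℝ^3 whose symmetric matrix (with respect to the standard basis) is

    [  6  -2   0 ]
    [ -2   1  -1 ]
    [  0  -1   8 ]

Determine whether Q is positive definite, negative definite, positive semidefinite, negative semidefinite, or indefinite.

Symmetric row and column elimination reduces A to a congruent diagonal form with pivots 6, 1/3, 5.
That gives 3 positive pivots.
Hence Q is positive definite.

positive definite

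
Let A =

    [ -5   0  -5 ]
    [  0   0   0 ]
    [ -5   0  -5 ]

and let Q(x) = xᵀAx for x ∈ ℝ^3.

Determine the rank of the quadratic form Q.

Symmetric row and column elimination reduces A to a congruent diagonal form with pivots -5, 0, 0.
So there are 1 negative, 2 zero pivots.
The rank is the number of nonzero pivots: 1.

1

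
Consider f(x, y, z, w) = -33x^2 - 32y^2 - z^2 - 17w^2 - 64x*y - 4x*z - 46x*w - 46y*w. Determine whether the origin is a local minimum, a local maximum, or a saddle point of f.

The Hessian at the origin is H = [[-66, -64, -4, -46], [-64, -64, 0, -46], [-4, 0, -2, 0], [-46, -46, 0, -34]].
Applying the same elementary operations to the rows and columns of H produces a congruent diagonal matrix with entries -66, -64/33, 6, -15/16.
So there are 1 positive, 3 negative pivots.
H is indefinite, so the origin is a saddle point.

saddle point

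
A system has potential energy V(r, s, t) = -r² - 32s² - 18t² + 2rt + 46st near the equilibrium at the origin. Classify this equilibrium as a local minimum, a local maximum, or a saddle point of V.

The Hessian at the origin is H = [[-2, 0, 2], [0, -64, 46], [2, 46, -36]].
Applying the same elementary operations to the rows and columns of H produces a congruent diagonal matrix with entries -2, -64, -15/16.
So there are 3 negative pivots.
H is negative definite, so the origin is a strict local maximum.

local maximum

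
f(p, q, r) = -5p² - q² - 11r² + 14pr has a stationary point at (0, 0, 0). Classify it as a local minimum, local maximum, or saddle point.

The Hessian at the origin is H = [[-10, 0, 14], [0, -2, 0], [14, 0, -22]].
Row-reducing H symmetrically gives the diagonal entries -10, -2, -12/5.
So there are 3 negative pivots.
H is negative definite, so the origin is a strict local maximum.

local maximum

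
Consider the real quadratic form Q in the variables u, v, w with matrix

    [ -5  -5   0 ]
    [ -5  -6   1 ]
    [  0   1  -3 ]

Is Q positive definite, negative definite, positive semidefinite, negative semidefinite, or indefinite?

negative definite

Leading principal minors: Δ_1 = -5, Δ_2 = 5, Δ_3 = -10.
The signs alternate starting with Δ_1 < 0, so by Sylvester's criterion Q is negative definite.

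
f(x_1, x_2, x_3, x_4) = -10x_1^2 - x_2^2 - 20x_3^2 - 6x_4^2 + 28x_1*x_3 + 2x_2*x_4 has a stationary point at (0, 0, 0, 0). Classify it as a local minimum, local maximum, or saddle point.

local maximum

The Hessian at the origin is H = [[-20, 0, 28, 0], [0, -2, 0, 2], [28, 0, -40, 0], [0, 2, 0, -12]].
Row-reducing H symmetrically gives the diagonal entries -20, -2, -4/5, -10.
That gives 4 negative pivots.
H is negative definite, so the origin is a strict local maximum.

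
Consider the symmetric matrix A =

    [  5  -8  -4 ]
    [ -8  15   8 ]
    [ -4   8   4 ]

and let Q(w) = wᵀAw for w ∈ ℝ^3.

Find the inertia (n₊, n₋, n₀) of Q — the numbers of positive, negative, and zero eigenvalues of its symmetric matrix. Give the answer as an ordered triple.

(2, 1, 0)

An LDLᵀ factorisation of A has diagonal entries 5, 11/5, -4/11.
So there are 2 positive, 1 negative pivots.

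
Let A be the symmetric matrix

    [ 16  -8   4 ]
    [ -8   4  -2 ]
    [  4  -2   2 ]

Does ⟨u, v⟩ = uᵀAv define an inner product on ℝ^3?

Congruent diagonalization of A (simultaneous row and column reduction) yields pivots 16, 0, 1.
Counting signs: 2 positive, 1 zero.
Hence Q is positive semidefinite.
⟨·,·⟩ is an inner product exactly when A is positive definite.

no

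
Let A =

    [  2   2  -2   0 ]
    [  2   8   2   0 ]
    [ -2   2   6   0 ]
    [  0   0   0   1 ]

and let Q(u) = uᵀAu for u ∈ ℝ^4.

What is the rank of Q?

Congruent diagonalization of A (simultaneous row and column reduction) yields pivots 2, 6, 4/3, 1.
So there are 4 positive pivots.
The rank is the number of nonzero pivots: 4.

4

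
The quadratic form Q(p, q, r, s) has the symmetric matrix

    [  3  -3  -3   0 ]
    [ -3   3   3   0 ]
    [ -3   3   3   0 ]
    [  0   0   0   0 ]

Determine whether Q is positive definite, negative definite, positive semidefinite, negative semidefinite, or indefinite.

Symmetric row and column elimination reduces A to a congruent diagonal form with pivots 3, 0, 0, 0.
So there are 1 positive, 3 zero pivots.
Hence Q is positive semidefinite.

positive semidefinite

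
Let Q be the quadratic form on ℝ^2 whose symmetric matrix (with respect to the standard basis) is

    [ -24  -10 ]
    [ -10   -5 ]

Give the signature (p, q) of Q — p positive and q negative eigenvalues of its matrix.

Congruent diagonalization of A (simultaneous row and column reduction) yields pivots -24, -5/6.
That gives 2 negative pivots.

(0, 2)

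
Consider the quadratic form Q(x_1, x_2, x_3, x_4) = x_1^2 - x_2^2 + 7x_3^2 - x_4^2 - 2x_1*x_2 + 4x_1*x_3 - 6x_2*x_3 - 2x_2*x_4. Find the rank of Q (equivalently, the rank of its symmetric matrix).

4

The symmetric matrix is A = [[1, -1, 2, 0], [-1, -1, -3, -1], [2, -3, 7, 0], [0, -1, 0, -1]].
Applying the same elementary operations to the rows and columns of A produces a congruent diagonal matrix with entries 1, -2, 7/2, -4/7.
That gives 2 positive, 2 negative pivots.
The rank is the number of nonzero pivots: 4.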